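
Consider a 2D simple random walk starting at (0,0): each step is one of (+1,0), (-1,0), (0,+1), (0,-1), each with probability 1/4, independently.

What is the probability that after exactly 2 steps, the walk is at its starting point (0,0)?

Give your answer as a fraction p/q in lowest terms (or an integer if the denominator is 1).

Let h be the number of horizontal steps (so 2-h are vertical). To end at (0,0) need (h+0)/2 right-steps and ((2-h)+0)/2 up-steps.
Sum over h with 0 ≤ h ≤ 2, h ≡ 0 (mod 2), 2-h ≡ 0 (mod 2):
h=0: C(2,0)·C(0,0)·C(2,1) = 1·1·2 = 2
h=2: C(2,2)·C(2,1)·C(0,0) = 1·2·1 = 2
Total favorable: 4
Total paths: 4^2 = 16
P = 4/16 = 1/4

Answer: 1/4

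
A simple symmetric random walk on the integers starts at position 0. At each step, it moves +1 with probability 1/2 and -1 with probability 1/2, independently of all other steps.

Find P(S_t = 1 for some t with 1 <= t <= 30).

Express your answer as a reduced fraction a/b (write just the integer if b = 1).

Count via complement. Let g(t,s) = #length-t paths at position s with S_1..S_t all ≠ 1.
g(t,s) = g(t-1,s-1) + g(t-1,s+1) for s ≠ 1; g(t,1) = 0.
t=0: g(0,0)=1
t=1: g(1,-1)=1
t=2: g(2,-2)=1 g(2,0)=1
t=3: g(3,-3)=1 g(3,-1)=2
t=4: g(4,-4)=1 g(4,-2)=3 g(4,0)=2
t=5: g(5,-5)=1 g(5,-3)=4 g(5,-1)=5
t=6: g(6,-6)=1 g(6,-4)=5 g(6,-2)=9 g(6,0)=5
t=7: g(7,-7)=1 g(7,-5)=6 g(7,-3)=14 g(7,-1)=14
t=8: g(8,-8)=1 g(8,-6)=7 g(8,-4)=20 g(8,-2)=28 g(8,0)=14
t=9: g(9,-9)=1 g(9,-7)=8 g(9,-5)=27 g(9,-3)=48 g(9,-1)=42
t=10: g(10,-10)=1 g(10,-8)=9 g(10,-6)=35 g(10,-4)=75 g(10,-2)=90 g(10,0)=42
t=11: g(11,-11)=1 g(11,-9)=10 g(11,-7)=44 g(11,-5)=110 g(11,-3)=165 g(11,-1)=132
t=12: g(12,-12)=1 g(12,-10)=11 g(12,-8)=54 g(12,-6)=154 g(12,-4)=275 g(12,-2)=297 g(12,0)=132
t=13: g(13,-13)=1 g(13,-11)=12 g(13,-9)=65 g(13,-7)=208 g(13,-5)=429 g(13,-3)=572 g(13,-1)=429
t=14: g(14,-14)=1 g(14,-12)=13 g(14,-10)=77 g(14,-8)=273 g(14,-6)=637 g(14,-4)=1001 g(14,-2)=1001 g(14,0)=429
t=15: g(15,-15)=1 g(15,-13)=14 g(15,-11)=90 g(15,-9)=350 g(15,-7)=910 g(15,-5)=1638 g(15,-3)=2002 g(15,-1)=1430
t=16: g(16,-16)=1 g(16,-14)=15 g(16,-12)=104 g(16,-10)=440 g(16,-8)=1260 g(16,-6)=2548 g(16,-4)=3640 g(16,-2)=3432 g(16,0)=1430
t=17: g(17,-17)=1 g(17,-15)=16 g(17,-13)=119 g(17,-11)=544 g(17,-9)=1700 g(17,-7)=3808 g(17,-5)=6188 g(17,-3)=7072 g(17,-1)=4862
t=18: g(18,-18)=1 g(18,-16)=17 g(18,-14)=135 g(18,-12)=663 g(18,-10)=2244 g(18,-8)=5508 g(18,-6)=9996 g(18,-4)=13260 g(18,-2)=11934 g(18,0)=4862
t=19: g(19,-19)=1 g(19,-17)=18 g(19,-15)=152 g(19,-13)=798 g(19,-11)=2907 g(19,-9)=7752 g(19,-7)=15504 g(19,-5)=23256 g(19,-3)=25194 g(19,-1)=16796
t=20: g(20,-20)=1 g(20,-18)=19 g(20,-16)=170 g(20,-14)=950 g(20,-12)=3705 g(20,-10)=10659 g(20,-8)=23256 g(20,-6)=38760 g(20,-4)=48450 g(20,-2)=41990 g(20,0)=16796
t=21: g(21,-21)=1 g(21,-19)=20 g(21,-17)=189 g(21,-15)=1120 g(21,-13)=4655 g(21,-11)=14364 g(21,-9)=33915 g(21,-7)=62016 g(21,-5)=87210 g(21,-3)=90440 g(21,-1)=58786
t=22: g(22,-22)=1 g(22,-20)=21 g(22,-18)=209 g(22,-16)=1309 g(22,-14)=5775 g(22,-12)=19019 g(22,-10)=48279 g(22,-8)=95931 g(22,-6)=149226 g(22,-4)=177650 g(22,-2)=149226 g(22,0)=58786
t=23: g(23,-23)=1 g(23,-21)=22 g(23,-19)=230 g(23,-17)=1518 g(23,-15)=7084 g(23,-13)=24794 g(23,-11)=67298 g(23,-9)=144210 g(23,-7)=245157 g(23,-5)=326876 g(23,-3)=326876 g(23,-1)=208012
t=24: g(24,-24)=1 g(24,-22)=23 g(24,-20)=252 g(24,-18)=1748 g(24,-16)=8602 g(24,-14)=31878 g(24,-12)=92092 g(24,-10)=211508 g(24,-8)=389367 g(24,-6)=572033 g(24,-4)=653752 g(24,-2)=534888 g(24,0)=208012
t=25: g(25,-25)=1 g(25,-23)=24 g(25,-21)=275 g(25,-19)=2000 g(25,-17)=10350 g(25,-15)=40480 g(25,-13)=123970 g(25,-11)=303600 g(25,-9)=600875 g(25,-7)=961400 g(25,-5)=1225785 g(25,-3)=1188640 g(25,-1)=742900
t=26: g(26,-26)=1 g(26,-24)=25 g(26,-22)=299 g(26,-20)=2275 g(26,-18)=12350 g(26,-16)=50830 g(26,-14)=164450 g(26,-12)=427570 g(26,-10)=904475 g(26,-8)=1562275 g(26,-6)=2187185 g(26,-4)=2414425 g(26,-2)=1931540 g(26,0)=742900
t=27: g(27,-27)=1 g(27,-25)=26 g(27,-23)=324 g(27,-21)=2574 g(27,-19)=14625 g(27,-17)=63180 g(27,-15)=215280 g(27,-13)=592020 g(27,-11)=1332045 g(27,-9)=2466750 g(27,-7)=3749460 g(27,-5)=4601610 g(27,-3)=4345965 g(27,-1)=2674440
t=28: g(28,-28)=1 g(28,-26)=27 g(28,-24)=350 g(28,-22)=2898 g(28,-20)=17199 g(28,-18)=77805 g(28,-16)=278460 g(28,-14)=807300 g(28,-12)=1924065 g(28,-10)=3798795 g(28,-8)=6216210 g(28,-6)=8351070 g(28,-4)=8947575 g(28,-2)=7020405 g(28,0)=2674440
t=29: g(29,-29)=1 g(29,-27)=28 g(29,-25)=377 g(29,-23)=3248 g(29,-21)=20097 g(29,-19)=95004 g(29,-17)=356265 g(29,-15)=1085760 g(29,-13)=2731365 g(29,-11)=5722860 g(29,-9)=10015005 g(29,-7)=14567280 g(29,-5)=17298645 g(29,-3)=15967980 g(29,-1)=9694845
t=30: g(30,-30)=1 g(30,-28)=29 g(30,-26)=405 g(30,-24)=3625 g(30,-22)=23345 g(30,-20)=115101 g(30,-18)=451269 g(30,-16)=1442025 g(30,-14)=3817125 g(30,-12)=8454225 g(30,-10)=15737865 g(30,-8)=24582285 g(30,-6)=31865925 g(30,-4)=33266625 g(30,-2)=25662825 g(30,0)=9694845
Paths never hitting 1: Σ_s g(30,s) = 155117520
Paths hitting 1: 2^30 - 155117520 = 918624304
P = 918624304/1073741824 = 57414019/67108864

Answer: 57414019/67108864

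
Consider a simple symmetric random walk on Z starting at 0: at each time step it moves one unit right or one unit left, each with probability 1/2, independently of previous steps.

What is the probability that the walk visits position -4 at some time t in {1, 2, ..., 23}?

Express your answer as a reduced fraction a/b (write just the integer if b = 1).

Count via complement. Let g(t,s) = #length-t paths at position s with S_1..S_t all ≠ -4.
g(t,s) = g(t-1,s-1) + g(t-1,s+1) for s ≠ -4; g(t,-4) = 0.
t=0: g(0,0)=1
t=1: g(1,-1)=1 g(1,1)=1
t=2: g(2,-2)=1 g(2,0)=2 g(2,2)=1
t=3: g(3,-3)=1 g(3,-1)=3 g(3,1)=3 g(3,3)=1
t=4: g(4,-2)=4 g(4,0)=6 g(4,2)=4 g(4,4)=1
t=5: g(5,-3)=4 g(5,-1)=10 g(5,1)=10 g(5,3)=5 g(5,5)=1
t=6: g(6,-2)=14 g(6,0)=20 g(6,2)=15 g(6,4)=6 g(6,6)=1
t=7: g(7,-3)=14 g(7,-1)=34 g(7,1)=35 g(7,3)=21 g(7,5)=7 g(7,7)=1
t=8: g(8,-2)=48 g(8,0)=69 g(8,2)=56 g(8,4)=28 g(8,6)=8 g(8,8)=1
t=9: g(9,-3)=48 g(9,-1)=117 g(9,1)=125 g(9,3)=84 g(9,5)=36 g(9,7)=9 g(9,9)=1
t=10: g(10,-2)=165 g(10,0)=242 g(10,2)=209 g(10,4)=120 g(10,6)=45 g(10,8)=10 g(10,10)=1
t=11: g(11,-3)=165 g(11,-1)=407 g(11,1)=451 g(11,3)=329 g(11,5)=165 g(11,7)=55 g(11,9)=11 g(11,11)=1
t=12: g(12,-2)=572 g(12,0)=858 g(12,2)=780 g(12,4)=494 g(12,6)=220 g(12,8)=66 g(12,10)=12 g(12,12)=1
t=13: g(13,-3)=572 g(13,-1)=1430 g(13,1)=1638 g(13,3)=1274 g(13,5)=714 g(13,7)=286 g(13,9)=78 g(13,11)=13 g(13,13)=1
t=14: g(14,-2)=2002 g(14,0)=3068 g(14,2)=2912 g(14,4)=1988 g(14,6)=1000 g(14,8)=364 g(14,10)=91 g(14,12)=14 g(14,14)=1
t=15: g(15,-3)=2002 g(15,-1)=5070 g(15,1)=5980 g(15,3)=4900 g(15,5)=2988 g(15,7)=1364 g(15,9)=455 g(15,11)=105 g(15,13)=15 g(15,15)=1
t=16: g(16,-2)=7072 g(16,0)=11050 g(16,2)=10880 g(16,4)=7888 g(16,6)=4352 g(16,8)=1819 g(16,10)=560 g(16,12)=120 g(16,14)=16 g(16,16)=1
t=17: g(17,-3)=7072 g(17,-1)=18122 g(17,1)=21930 g(17,3)=18768 g(17,5)=12240 g(17,7)=6171 g(17,9)=2379 g(17,11)=680 g(17,13)=136 g(17,15)=17 g(17,17)=1
t=18: g(18,-2)=25194 g(18,0)=40052 g(18,2)=40698 g(18,4)=31008 g(18,6)=18411 g(18,8)=8550 g(18,10)=3059 g(18,12)=816 g(18,14)=153 g(18,16)=18 g(18,18)=1
t=19: g(19,-3)=25194 g(19,-1)=65246 g(19,1)=80750 g(19,3)=71706 g(19,5)=49419 g(19,7)=26961 g(19,9)=11609 g(19,11)=3875 g(19,13)=969 g(19,15)=171 g(19,17)=19 g(19,19)=1
t=20: g(20,-2)=90440 g(20,0)=145996 g(20,2)=152456 g(20,4)=121125 g(20,6)=76380 g(20,8)=38570 g(20,10)=15484 g(20,12)=4844 g(20,14)=1140 g(20,16)=190 g(20,18)=20 g(20,20)=1
t=21: g(21,-3)=90440 g(21,-1)=236436 g(21,1)=298452 g(21,3)=273581 g(21,5)=197505 g(21,7)=114950 g(21,9)=54054 g(21,11)=20328 g(21,13)=5984 g(21,15)=1330 g(21,17)=210 g(21,19)=21 g(21,21)=1
t=22: g(22,-2)=326876 g(22,0)=534888 g(22,2)=572033 g(22,4)=471086 g(22,6)=312455 g(22,8)=169004 g(22,10)=74382 g(22,12)=26312 g(22,14)=7314 g(22,16)=1540 g(22,18)=231 g(22,20)=22 g(22,22)=1
t=23: g(23,-3)=326876 g(23,-1)=861764 g(23,1)=1106921 g(23,3)=1043119 g(23,5)=783541 g(23,7)=481459 g(23,9)=243386 g(23,11)=100694 g(23,13)=33626 g(23,15)=8854 g(23,17)=1771 g(23,19)=253 g(23,21)=23 g(23,23)=1
Paths never hitting -4: Σ_s g(23,s) = 4992288
Paths hitting -4: 2^23 - 4992288 = 3396320
P = 3396320/8388608 = 106135/262144

Answer: 106135/262144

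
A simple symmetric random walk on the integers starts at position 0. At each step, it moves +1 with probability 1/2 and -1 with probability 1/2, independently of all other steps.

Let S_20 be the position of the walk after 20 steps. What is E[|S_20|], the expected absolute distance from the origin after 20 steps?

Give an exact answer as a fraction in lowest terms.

S_20 takes values m ≡ 0 (mod 2) with |m| ≤ 20; P(S_20=m) = C(20,(20+m)/2)/2^20.
Total paths: 2^20 = 1048576
Distribution: P(S=-20)=1/1048576, P(S=-18)=20/1048576, P(S=-16)=190/1048576, P(S=-14)=1140/1048576, P(S=-12)=4845/1048576, P(S=-10)=15504/1048576, P(S=-8)=38760/1048576, P(S=-6)=77520/1048576, P(S=-4)=125970/1048576, P(S=-2)=167960/1048576, P(S=0)=184756/1048576, P(S=2)=167960/1048576, P(S=4)=125970/1048576, P(S=6)=77520/1048576, P(S=8)=38760/1048576, P(S=10)=15504/1048576, P(S=12)=4845/1048576, P(S=14)=1140/1048576, P(S=16)=190/1048576, P(S=18)=20/1048576, P(S=20)=1/1048576
E[|S_20|] = Σ_m |m|·P(S_20=m) = 3695120/1048576 = 230945/65536

Answer: 230945/65536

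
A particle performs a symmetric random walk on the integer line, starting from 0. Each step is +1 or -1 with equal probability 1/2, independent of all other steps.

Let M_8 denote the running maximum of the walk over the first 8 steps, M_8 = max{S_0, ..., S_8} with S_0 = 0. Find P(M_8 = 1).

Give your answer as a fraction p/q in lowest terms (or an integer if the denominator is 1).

Let M_8 = max(S_0,...,S_8). Use the reflection principle: for j ≥ 1, #{paths with M_8 ≥ j} = #{S_8 ≥ j} + #{S_8 ≥ j+1}.
By reflection, #{M_8 ≥ 1} = #{S_8 ≥ 1} + #{S_8 ≥ 2} = 93 + 93 = 186.
#{M_8 ≥ 2} = #{S_8 ≥ 2} + #{S_8 ≥ 3} = 93 + 37 = 130.
#{M_8 = 1} = 186 - 130 = 56.
P(M_8 = 1) = 56/256 = 7/32

Answer: 7/32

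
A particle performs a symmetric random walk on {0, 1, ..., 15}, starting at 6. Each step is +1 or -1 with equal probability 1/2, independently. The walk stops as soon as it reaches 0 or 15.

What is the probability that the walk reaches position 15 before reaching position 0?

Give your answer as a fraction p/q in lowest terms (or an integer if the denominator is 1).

Answer: 2/5

Derivation:
Symmetric walk (p = 1/2): the harmonic-function argument gives P(hit 15 before 0 | start at 6) = a/N.
P = 6/15 = 2/5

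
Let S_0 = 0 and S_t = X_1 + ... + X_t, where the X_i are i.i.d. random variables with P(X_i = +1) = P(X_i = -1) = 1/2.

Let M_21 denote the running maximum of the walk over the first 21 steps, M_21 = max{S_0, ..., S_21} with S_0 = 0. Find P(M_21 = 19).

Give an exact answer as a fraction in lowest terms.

Let M_21 = max(S_0,...,S_21). Use the reflection principle: for j ≥ 1, #{paths with M_21 ≥ j} = #{S_21 ≥ j} + #{S_21 ≥ j+1}.
By reflection, #{M_21 ≥ 19} = #{S_21 ≥ 19} + #{S_21 ≥ 20} = 22 + 1 = 23.
#{M_21 ≥ 20} = #{S_21 ≥ 20} + #{S_21 ≥ 21} = 1 + 1 = 2.
#{M_21 = 19} = 23 - 2 = 21.
P(M_21 = 19) = 21/2097152 = 21/2097152

Answer: 21/2097152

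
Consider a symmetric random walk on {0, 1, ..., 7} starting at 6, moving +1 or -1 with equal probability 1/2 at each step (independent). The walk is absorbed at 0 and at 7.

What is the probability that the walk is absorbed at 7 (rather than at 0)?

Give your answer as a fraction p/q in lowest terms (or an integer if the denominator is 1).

Symmetric walk (p = 1/2): the harmonic-function argument gives P(hit 7 before 0 | start at 6) = a/N.
P = 6/7 = 6/7

Answer: 6/7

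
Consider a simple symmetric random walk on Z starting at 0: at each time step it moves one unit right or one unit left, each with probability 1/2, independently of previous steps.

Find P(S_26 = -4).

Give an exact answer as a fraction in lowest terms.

Answer: 482885/4194304

Derivation:
To reach position -4 after 26 steps: need 11 steps of +1 and 15 of -1.
Favorable paths: C(26,11) = 7726160
Total paths: 2^26 = 67108864
P = 7726160/67108864 = 482885/4194304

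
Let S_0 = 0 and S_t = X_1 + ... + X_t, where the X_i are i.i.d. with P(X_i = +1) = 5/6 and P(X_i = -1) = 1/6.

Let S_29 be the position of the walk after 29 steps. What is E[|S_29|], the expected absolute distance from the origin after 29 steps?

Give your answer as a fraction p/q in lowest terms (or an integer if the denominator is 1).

S_29 takes values m ≡ 1 (mod 2) with |m| ≤ 29; P(S_29=m) = C(29,(29+m)/2) · (5/6)^((29+m)/2) · (1/6)^((29-m)/2).
Distribution: P(S=-29)=1/36845653286788892983296, P(S=-27)=145/36845653286788892983296, P(S=-25)=5075/18422826643394446491648, P(S=-23)=25375/2046980738154938499072, P(S=-21)=1649375/4093961476309876998144, P(S=-19)=41234375/4093961476309876998144, P(S=-17)=206171875/1023490369077469249536, P(S=-15)=3387109375/1023490369077469249536, P(S=-13)=186291015625/4093961476309876998144, P(S=-11)=6520185546875/12281884428929630994432, P(S=-9)=32600927734375/6140942214464815497216, P(S=-7)=281553466796875/6140942214464815497216, P(S=-5)=1407767333984375/4093961476309876998144, P(S=-3)=9204632568359375/4093961476309876998144, P(S=-1)=6574737548828125/511745184538734624768, P(S=1)=32873687744140625/511745184538734624768, P(S=3)=1150579071044921875/4093961476309876998144, P(S=5)=4399272918701171875/4093961476309876998144, P(S=7)=21996364593505859375/6140942214464815497216, P(S=9)=63673686981201171875/6140942214464815497216, P(S=11)=318368434906005859375/12281884428929630994432, P(S=13)=227406024932861328125/4093961476309876998144, P(S=15)=103366374969482421875/1023490369077469249536, P(S=17)=157296657562255859375/1023490369077469249536, P(S=19)=786483287811279296875/4093961476309876998144, P(S=21)=786483287811279296875/4093961476309876998144, P(S=23)=302493572235107421875/2046980738154938499072, P(S=25)=1512467861175537109375/18422826643394446491648, P(S=27)=1080334186553955078125/36845653286788892983296, P(S=29)=186264514923095703125/36845653286788892983296
E[|S_29|] = Σ_m |m|·P(S_29=m) = 14840643646637193928603/767617776808101937152

Answer: 14840643646637193928603/767617776808101937152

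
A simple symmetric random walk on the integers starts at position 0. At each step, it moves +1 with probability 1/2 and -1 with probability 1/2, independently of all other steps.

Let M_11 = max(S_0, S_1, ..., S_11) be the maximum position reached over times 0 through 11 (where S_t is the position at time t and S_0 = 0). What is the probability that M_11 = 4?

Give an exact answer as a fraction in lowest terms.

Let M_11 = max(S_0,...,S_11). Use the reflection principle: for j ≥ 1, #{paths with M_11 ≥ j} = #{S_11 ≥ j} + #{S_11 ≥ j+1}.
By reflection, #{M_11 ≥ 4} = #{S_11 ≥ 4} + #{S_11 ≥ 5} = 232 + 232 = 464.
#{M_11 ≥ 5} = #{S_11 ≥ 5} + #{S_11 ≥ 6} = 232 + 67 = 299.
#{M_11 = 4} = 464 - 299 = 165.
P(M_11 = 4) = 165/2048 = 165/2048

Answer: 165/2048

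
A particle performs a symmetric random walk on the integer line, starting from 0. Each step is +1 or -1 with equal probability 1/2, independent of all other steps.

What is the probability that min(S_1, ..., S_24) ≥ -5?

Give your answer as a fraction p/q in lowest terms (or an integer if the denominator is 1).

Answer: 3231615/4194304

Derivation:
Let f(t,s) = #length-t paths at position s with S_1..S_t all ≥ -5.
f(t,s) = f(t-1,s-1) + f(t-1,s+1) for s ≥ -5; f(t,s) = 0 for s < -5.
t=0: f(0,0)=1
t=1: f(1,-1)=1 f(1,1)=1
t=2: f(2,-2)=1 f(2,0)=2 f(2,2)=1
t=3: f(3,-3)=1 f(3,-1)=3 f(3,1)=3 f(3,3)=1
t=4: f(4,-4)=1 f(4,-2)=4 f(4,0)=6 f(4,2)=4 f(4,4)=1
t=5: f(5,-5)=1 f(5,-3)=5 f(5,-1)=10 f(5,1)=10 f(5,3)=5 f(5,5)=1
t=6: f(6,-4)=6 f(6,-2)=15 f(6,0)=20 f(6,2)=15 f(6,4)=6 f(6,6)=1
t=7: f(7,-5)=6 f(7,-3)=21 f(7,-1)=35 f(7,1)=35 f(7,3)=21 f(7,5)=7 f(7,7)=1
t=8: f(8,-4)=27 f(8,-2)=56 f(8,0)=70 f(8,2)=56 f(8,4)=28 f(8,6)=8 f(8,8)=1
t=9: f(9,-5)=27 f(9,-3)=83 f(9,-1)=126 f(9,1)=126 f(9,3)=84 f(9,5)=36 f(9,7)=9 f(9,9)=1
t=10: f(10,-4)=110 f(10,-2)=209 f(10,0)=252 f(10,2)=210 f(10,4)=120 f(10,6)=45 f(10,8)=10 f(10,10)=1
t=11: f(11,-5)=110 f(11,-3)=319 f(11,-1)=461 f(11,1)=462 f(11,3)=330 f(11,5)=165 f(11,7)=55 f(11,9)=11 f(11,11)=1
t=12: f(12,-4)=429 f(12,-2)=780 f(12,0)=923 f(12,2)=792 f(12,4)=495 f(12,6)=220 f(12,8)=66 f(12,10)=12 f(12,12)=1
t=13: f(13,-5)=429 f(13,-3)=1209 f(13,-1)=1703 f(13,1)=1715 f(13,3)=1287 f(13,5)=715 f(13,7)=286 f(13,9)=78 f(13,11)=13 f(13,13)=1
t=14: f(14,-4)=1638 f(14,-2)=2912 f(14,0)=3418 f(14,2)=3002 f(14,4)=2002 f(14,6)=1001 f(14,8)=364 f(14,10)=91 f(14,12)=14 f(14,14)=1
t=15: f(15,-5)=1638 f(15,-3)=4550 f(15,-1)=6330 f(15,1)=6420 f(15,3)=5004 f(15,5)=3003 f(15,7)=1365 f(15,9)=455 f(15,11)=105 f(15,13)=15 f(15,15)=1
t=16: f(16,-4)=6188 f(16,-2)=10880 f(16,0)=12750 f(16,2)=11424 f(16,4)=8007 f(16,6)=4368 f(16,8)=1820 f(16,10)=560 f(16,12)=120 f(16,14)=16 f(16,16)=1
t=17: f(17,-5)=6188 f(17,-3)=17068 f(17,-1)=23630 f(17,1)=24174 f(17,3)=19431 f(17,5)=12375 f(17,7)=6188 f(17,9)=2380 f(17,11)=680 f(17,13)=136 f(17,15)=17 f(17,17)=1
t=18: f(18,-4)=23256 f(18,-2)=40698 f(18,0)=47804 f(18,2)=43605 f(18,4)=31806 f(18,6)=18563 f(18,8)=8568 f(18,10)=3060 f(18,12)=816 f(18,14)=153 f(18,16)=18 f(18,18)=1
t=19: f(19,-5)=23256 f(19,-3)=63954 f(19,-1)=88502 f(19,1)=91409 f(19,3)=75411 f(19,5)=50369 f(19,7)=27131 f(19,9)=11628 f(19,11)=3876 f(19,13)=969 f(19,15)=171 f(19,17)=19 f(19,19)=1
t=20: f(20,-4)=87210 f(20,-2)=152456 f(20,0)=179911 f(20,2)=166820 f(20,4)=125780 f(20,6)=77500 f(20,8)=38759 f(20,10)=15504 f(20,12)=4845 f(20,14)=1140 f(20,16)=190 f(20,18)=20 f(20,20)=1
t=21: f(21,-5)=87210 f(21,-3)=239666 f(21,-1)=332367 f(21,1)=346731 f(21,3)=292600 f(21,5)=203280 f(21,7)=116259 f(21,9)=54263 f(21,11)=20349 f(21,13)=5985 f(21,15)=1330 f(21,17)=210 f(21,19)=21 f(21,21)=1
t=22: f(22,-4)=326876 f(22,-2)=572033 f(22,0)=679098 f(22,2)=639331 f(22,4)=495880 f(22,6)=319539 f(22,8)=170522 f(22,10)=74612 f(22,12)=26334 f(22,14)=7315 f(22,16)=1540 f(22,18)=231 f(22,20)=22 f(22,22)=1
t=23: f(23,-5)=326876 f(23,-3)=898909 f(23,-1)=1251131 f(23,1)=1318429 f(23,3)=1135211 f(23,5)=815419 f(23,7)=490061 f(23,9)=245134 f(23,11)=100946 f(23,13)=33649 f(23,15)=8855 f(23,17)=1771 f(23,19)=253 f(23,21)=23 f(23,23)=1
t=24: f(24,-4)=1225785 f(24,-2)=2150040 f(24,0)=2569560 f(24,2)=2453640 f(24,4)=1950630 f(24,6)=1305480 f(24,8)=735195 f(24,10)=346080 f(24,12)=134595 f(24,14)=42504 f(24,16)=10626 f(24,18)=2024 f(24,20)=276 f(24,22)=24 f(24,24)=1
Σ_s f(24,s) = 12926460
P = 12926460/16777216 = 3231615/4194304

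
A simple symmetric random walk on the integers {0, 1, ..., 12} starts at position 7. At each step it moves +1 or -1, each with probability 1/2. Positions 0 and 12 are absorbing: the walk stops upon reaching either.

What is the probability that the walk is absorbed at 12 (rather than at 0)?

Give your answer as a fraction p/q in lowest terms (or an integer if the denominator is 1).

Symmetric walk (p = 1/2): the harmonic-function argument gives P(hit 12 before 0 | start at 7) = a/N.
P = 7/12 = 7/12

Answer: 7/12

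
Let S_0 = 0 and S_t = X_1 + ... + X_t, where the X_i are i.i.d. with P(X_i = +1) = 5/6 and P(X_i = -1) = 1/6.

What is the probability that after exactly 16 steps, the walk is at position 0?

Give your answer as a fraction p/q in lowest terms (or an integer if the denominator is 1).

Answer: 279296875/156728328192

Derivation:
To be at 0 after 16 steps: need exactly 8 steps of +1 and 8 of -1.
Number of such sequences: C(16,8) = 12870
Each has probability (5/6)^8 · (1/6)^8 = 390625/2821109907456
P = 12870 · 390625/2821109907456 = 279296875/156728328192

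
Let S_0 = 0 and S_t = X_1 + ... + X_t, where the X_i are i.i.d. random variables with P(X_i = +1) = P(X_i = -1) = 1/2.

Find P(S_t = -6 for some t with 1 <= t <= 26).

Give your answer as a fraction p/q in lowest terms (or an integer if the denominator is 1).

Answer: 16628809/67108864

Derivation:
Count via complement. Let g(t,s) = #length-t paths at position s with S_1..S_t all ≠ -6.
g(t,s) = g(t-1,s-1) + g(t-1,s+1) for s ≠ -6; g(t,-6) = 0.
t=0: g(0,0)=1
t=1: g(1,-1)=1 g(1,1)=1
t=2: g(2,-2)=1 g(2,0)=2 g(2,2)=1
t=3: g(3,-3)=1 g(3,-1)=3 g(3,1)=3 g(3,3)=1
t=4: g(4,-4)=1 g(4,-2)=4 g(4,0)=6 g(4,2)=4 g(4,4)=1
t=5: g(5,-5)=1 g(5,-3)=5 g(5,-1)=10 g(5,1)=10 g(5,3)=5 g(5,5)=1
t=6: g(6,-4)=6 g(6,-2)=15 g(6,0)=20 g(6,2)=15 g(6,4)=6 g(6,6)=1
t=7: g(7,-5)=6 g(7,-3)=21 g(7,-1)=35 g(7,1)=35 g(7,3)=21 g(7,5)=7 g(7,7)=1
t=8: g(8,-4)=27 g(8,-2)=56 g(8,0)=70 g(8,2)=56 g(8,4)=28 g(8,6)=8 g(8,8)=1
t=9: g(9,-5)=27 g(9,-3)=83 g(9,-1)=126 g(9,1)=126 g(9,3)=84 g(9,5)=36 g(9,7)=9 g(9,9)=1
t=10: g(10,-4)=110 g(10,-2)=209 g(10,0)=252 g(10,2)=210 g(10,4)=120 g(10,6)=45 g(10,8)=10 g(10,10)=1
t=11: g(11,-5)=110 g(11,-3)=319 g(11,-1)=461 g(11,1)=462 g(11,3)=330 g(11,5)=165 g(11,7)=55 g(11,9)=11 g(11,11)=1
t=12: g(12,-4)=429 g(12,-2)=780 g(12,0)=923 g(12,2)=792 g(12,4)=495 g(12,6)=220 g(12,8)=66 g(12,10)=12 g(12,12)=1
t=13: g(13,-5)=429 g(13,-3)=1209 g(13,-1)=1703 g(13,1)=1715 g(13,3)=1287 g(13,5)=715 g(13,7)=286 g(13,9)=78 g(13,11)=13 g(13,13)=1
t=14: g(14,-4)=1638 g(14,-2)=2912 g(14,0)=3418 g(14,2)=3002 g(14,4)=2002 g(14,6)=1001 g(14,8)=364 g(14,10)=91 g(14,12)=14 g(14,14)=1
t=15: g(15,-5)=1638 g(15,-3)=4550 g(15,-1)=6330 g(15,1)=6420 g(15,3)=5004 g(15,5)=3003 g(15,7)=1365 g(15,9)=455 g(15,11)=105 g(15,13)=15 g(15,15)=1
t=16: g(16,-4)=6188 g(16,-2)=10880 g(16,0)=12750 g(16,2)=11424 g(16,4)=8007 g(16,6)=4368 g(16,8)=1820 g(16,10)=560 g(16,12)=120 g(16,14)=16 g(16,16)=1
t=17: g(17,-5)=6188 g(17,-3)=17068 g(17,-1)=23630 g(17,1)=24174 g(17,3)=19431 g(17,5)=12375 g(17,7)=6188 g(17,9)=2380 g(17,11)=680 g(17,13)=136 g(17,15)=17 g(17,17)=1
t=18: g(18,-4)=23256 g(18,-2)=40698 g(18,0)=47804 g(18,2)=43605 g(18,4)=31806 g(18,6)=18563 g(18,8)=8568 g(18,10)=3060 g(18,12)=816 g(18,14)=153 g(18,16)=18 g(18,18)=1
t=19: g(19,-5)=23256 g(19,-3)=63954 g(19,-1)=88502 g(19,1)=91409 g(19,3)=75411 g(19,5)=50369 g(19,7)=27131 g(19,9)=11628 g(19,11)=3876 g(19,13)=969 g(19,15)=171 g(19,17)=19 g(19,19)=1
t=20: g(20,-4)=87210 g(20,-2)=152456 g(20,0)=179911 g(20,2)=166820 g(20,4)=125780 g(20,6)=77500 g(20,8)=38759 g(20,10)=15504 g(20,12)=4845 g(20,14)=1140 g(20,16)=190 g(20,18)=20 g(20,20)=1
t=21: g(21,-5)=87210 g(21,-3)=239666 g(21,-1)=332367 g(21,1)=346731 g(21,3)=292600 g(21,5)=203280 g(21,7)=116259 g(21,9)=54263 g(21,11)=20349 g(21,13)=5985 g(21,15)=1330 g(21,17)=210 g(21,19)=21 g(21,21)=1
t=22: g(22,-4)=326876 g(22,-2)=572033 g(22,0)=679098 g(22,2)=639331 g(22,4)=495880 g(22,6)=319539 g(22,8)=170522 g(22,10)=74612 g(22,12)=26334 g(22,14)=7315 g(22,16)=1540 g(22,18)=231 g(22,20)=22 g(22,22)=1
t=23: g(23,-5)=326876 g(23,-3)=898909 g(23,-1)=1251131 g(23,1)=1318429 g(23,3)=1135211 g(23,5)=815419 g(23,7)=490061 g(23,9)=245134 g(23,11)=100946 g(23,13)=33649 g(23,15)=8855 g(23,17)=1771 g(23,19)=253 g(23,21)=23 g(23,23)=1
t=24: g(24,-4)=1225785 g(24,-2)=2150040 g(24,0)=2569560 g(24,2)=2453640 g(24,4)=1950630 g(24,6)=1305480 g(24,8)=735195 g(24,10)=346080 g(24,12)=134595 g(24,14)=42504 g(24,16)=10626 g(24,18)=2024 g(24,20)=276 g(24,22)=24 g(24,24)=1
t=25: g(25,-5)=1225785 g(25,-3)=3375825 g(25,-1)=4719600 g(25,1)=5023200 g(25,3)=4404270 g(25,5)=3256110 g(25,7)=2040675 g(25,9)=1081275 g(25,11)=480675 g(25,13)=177099 g(25,15)=53130 g(25,17)=12650 g(25,19)=2300 g(25,21)=300 g(25,23)=25 g(25,25)=1
t=26: g(26,-4)=4601610 g(26,-2)=8095425 g(26,0)=9742800 g(26,2)=9427470 g(26,4)=7660380 g(26,6)=5296785 g(26,8)=3121950 g(26,10)=1561950 g(26,12)=657774 g(26,14)=230229 g(26,16)=65780 g(26,18)=14950 g(26,20)=2600 g(26,22)=325 g(26,24)=26 g(26,26)=1
Paths never hitting -6: Σ_s g(26,s) = 50480055
Paths hitting -6: 2^26 - 50480055 = 16628809
P = 16628809/67108864 = 16628809/67108864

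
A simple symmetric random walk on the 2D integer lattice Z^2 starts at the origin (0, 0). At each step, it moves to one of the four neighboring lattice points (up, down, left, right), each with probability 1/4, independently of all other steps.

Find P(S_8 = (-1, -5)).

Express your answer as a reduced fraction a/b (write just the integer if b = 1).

Answer: 7/2048

Derivation:
Let h be the number of horizontal steps (so 8-h are vertical). To end at (-1,-5) need (h-1)/2 right-steps and ((8-h)-5)/2 up-steps.
Sum over h with 1 ≤ h ≤ 3, h ≡ 1 (mod 2), 8-h ≡ 1 (mod 2):
h=1: C(8,1)·C(1,0)·C(7,1) = 8·1·7 = 56
h=3: C(8,3)·C(3,1)·C(5,0) = 56·3·1 = 168
Total favorable: 224
Total paths: 4^8 = 65536
P = 224/65536 = 7/2048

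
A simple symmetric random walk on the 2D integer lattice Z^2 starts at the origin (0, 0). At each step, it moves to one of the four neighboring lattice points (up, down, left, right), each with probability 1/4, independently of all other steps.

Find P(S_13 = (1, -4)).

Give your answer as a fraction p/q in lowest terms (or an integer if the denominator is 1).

Answer: 920205/67108864

Derivation:
Let h be the number of horizontal steps (so 13-h are vertical). To end at (1,-4) need (h+1)/2 right-steps and ((13-h)-4)/2 up-steps.
Sum over h with 1 ≤ h ≤ 9, h ≡ 1 (mod 2), 13-h ≡ 0 (mod 2):
h=1: C(13,1)·C(1,1)·C(12,4) = 13·1·495 = 6435
h=3: C(13,3)·C(3,2)·C(10,3) = 286·3·120 = 102960
h=5: C(13,5)·C(5,3)·C(8,2) = 1287·10·28 = 360360
h=7: C(13,7)·C(7,4)·C(6,1) = 1716·35·6 = 360360
h=9: C(13,9)·C(9,5)·C(4,0) = 715·126·1 = 90090
Total favorable: 920205
Total paths: 4^13 = 67108864
P = 920205/67108864 = 920205/67108864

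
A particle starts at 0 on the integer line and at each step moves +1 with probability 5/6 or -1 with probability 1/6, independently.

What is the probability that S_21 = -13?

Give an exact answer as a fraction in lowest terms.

Answer: 415625/2437438960041984

Derivation:
To reach position -13 after 21 steps: need 4 steps of +1 and 17 steps of -1.
Number of such sequences: C(21,4) = 5985
Each has probability (5/6)^4 · (1/6)^17 = 625/21936950640377856
P = 5985 · 625/21936950640377856 = 415625/2437438960041984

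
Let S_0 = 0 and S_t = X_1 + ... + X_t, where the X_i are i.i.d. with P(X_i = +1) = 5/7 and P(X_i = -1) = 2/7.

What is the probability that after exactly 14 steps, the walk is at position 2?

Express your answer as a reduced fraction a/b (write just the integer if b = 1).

To reach position 2 after 14 steps: need 8 steps of +1 and 6 steps of -1.
Number of such sequences: C(14,8) = 3003
Each has probability (5/7)^8 · (2/7)^6 = 25000000/678223072849
P = 3003 · 25000000/678223072849 = 10725000000/96889010407

Answer: 10725000000/96889010407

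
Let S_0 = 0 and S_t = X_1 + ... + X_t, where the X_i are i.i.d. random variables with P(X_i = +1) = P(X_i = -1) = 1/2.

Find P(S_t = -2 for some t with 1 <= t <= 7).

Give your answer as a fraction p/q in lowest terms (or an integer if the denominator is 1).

Count via complement. Let g(t,s) = #length-t paths at position s with S_1..S_t all ≠ -2.
g(t,s) = g(t-1,s-1) + g(t-1,s+1) for s ≠ -2; g(t,-2) = 0.
t=0: g(0,0)=1
t=1: g(1,-1)=1 g(1,1)=1
t=2: g(2,0)=2 g(2,2)=1
t=3: g(3,-1)=2 g(3,1)=3 g(3,3)=1
t=4: g(4,0)=5 g(4,2)=4 g(4,4)=1
t=5: g(5,-1)=5 g(5,1)=9 g(5,3)=5 g(5,5)=1
t=6: g(6,0)=14 g(6,2)=14 g(6,4)=6 g(6,6)=1
t=7: g(7,-1)=14 g(7,1)=28 g(7,3)=20 g(7,5)=7 g(7,7)=1
Paths never hitting -2: Σ_s g(7,s) = 70
Paths hitting -2: 2^7 - 70 = 58
P = 58/128 = 29/64

Answer: 29/64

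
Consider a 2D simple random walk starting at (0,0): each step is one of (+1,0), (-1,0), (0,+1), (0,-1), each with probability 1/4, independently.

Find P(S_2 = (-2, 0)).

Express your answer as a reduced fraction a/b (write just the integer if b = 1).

Let h be the number of horizontal steps (so 2-h are vertical). To end at (-2,0) need (h-2)/2 right-steps and ((2-h)+0)/2 up-steps.
Sum over h with 2 ≤ h ≤ 2, h ≡ 0 (mod 2), 2-h ≡ 0 (mod 2):
h=2: C(2,2)·C(2,0)·C(0,0) = 1·1·1 = 1
Total favorable: 1
Total paths: 4^2 = 16
P = 1/16 = 1/16

Answer: 1/16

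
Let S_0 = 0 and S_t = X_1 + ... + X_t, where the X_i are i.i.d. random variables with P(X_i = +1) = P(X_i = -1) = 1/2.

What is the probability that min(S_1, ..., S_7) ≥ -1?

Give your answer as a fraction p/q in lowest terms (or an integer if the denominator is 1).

Let f(t,s) = #length-t paths at position s with S_1..S_t all ≥ -1.
f(t,s) = f(t-1,s-1) + f(t-1,s+1) for s ≥ -1; f(t,s) = 0 for s < -1.
t=0: f(0,0)=1
t=1: f(1,-1)=1 f(1,1)=1
t=2: f(2,0)=2 f(2,2)=1
t=3: f(3,-1)=2 f(3,1)=3 f(3,3)=1
t=4: f(4,0)=5 f(4,2)=4 f(4,4)=1
t=5: f(5,-1)=5 f(5,1)=9 f(5,3)=5 f(5,5)=1
t=6: f(6,0)=14 f(6,2)=14 f(6,4)=6 f(6,6)=1
t=7: f(7,-1)=14 f(7,1)=28 f(7,3)=20 f(7,5)=7 f(7,7)=1
Σ_s f(7,s) = 70
P = 70/128 = 35/64

Answer: 35/64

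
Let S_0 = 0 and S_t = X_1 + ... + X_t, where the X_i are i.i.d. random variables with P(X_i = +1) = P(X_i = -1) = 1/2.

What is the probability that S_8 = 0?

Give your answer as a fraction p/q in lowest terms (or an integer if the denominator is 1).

To return to 0 after 8 steps: need exactly 4 steps of +1 and 4 of -1.
Favorable paths: C(8,4) = 70
Total paths: 2^8 = 256
P = 70/256 = 35/128

Answer: 35/128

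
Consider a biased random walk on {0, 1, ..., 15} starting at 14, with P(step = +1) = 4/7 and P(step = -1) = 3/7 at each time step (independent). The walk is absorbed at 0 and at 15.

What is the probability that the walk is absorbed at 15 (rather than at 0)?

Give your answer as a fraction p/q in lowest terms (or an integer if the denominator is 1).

Biased walk: p = 4/7, q = 3/7, r = q/p = 3/4
Gambler's ruin: P(hit 15 before 0 | start at 14) = (1 - r^a)/(1 - r^N)
r^14 = 4782969/268435456; r^15 = 14348907/1073741824
P = (1 - 4782969/268435456) / (1 - 14348907/1073741824) = 263652487/268435456 / 1059392917/1073741824 = 1054609948/1059392917

Answer: 1054609948/1059392917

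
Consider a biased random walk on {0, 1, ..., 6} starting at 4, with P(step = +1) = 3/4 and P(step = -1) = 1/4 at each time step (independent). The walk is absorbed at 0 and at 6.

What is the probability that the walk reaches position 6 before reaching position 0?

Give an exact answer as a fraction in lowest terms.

Answer: 90/91

Derivation:
Biased walk: p = 3/4, q = 1/4, r = q/p = 1/3
Gambler's ruin: P(hit 6 before 0 | start at 4) = (1 - r^a)/(1 - r^N)
r^4 = 1/81; r^6 = 1/729
P = (1 - 1/81) / (1 - 1/729) = 80/81 / 728/729 = 90/91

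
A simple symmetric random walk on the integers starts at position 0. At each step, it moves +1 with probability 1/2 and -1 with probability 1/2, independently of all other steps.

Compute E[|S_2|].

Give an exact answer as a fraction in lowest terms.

Answer: 1

Derivation:
S_2 takes values m ≡ 0 (mod 2) with |m| ≤ 2; P(S_2=m) = C(2,(2+m)/2)/2^2.
Total paths: 2^2 = 4
Distribution: P(S=-2)=1/4, P(S=0)=2/4, P(S=2)=1/4
E[|S_2|] = Σ_m |m|·P(S_2=m) = 4/4 = 1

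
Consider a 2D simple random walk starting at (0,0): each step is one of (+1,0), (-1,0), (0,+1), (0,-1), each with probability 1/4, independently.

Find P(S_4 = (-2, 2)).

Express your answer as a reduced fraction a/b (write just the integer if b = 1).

Let h be the number of horizontal steps (so 4-h are vertical). To end at (-2,2) need (h-2)/2 right-steps and ((4-h)+2)/2 up-steps.
Sum over h with 2 ≤ h ≤ 2, h ≡ 0 (mod 2), 4-h ≡ 0 (mod 2):
h=2: C(4,2)·C(2,0)·C(2,2) = 6·1·1 = 6
Total favorable: 6
Total paths: 4^4 = 256
P = 6/256 = 3/128

Answer: 3/128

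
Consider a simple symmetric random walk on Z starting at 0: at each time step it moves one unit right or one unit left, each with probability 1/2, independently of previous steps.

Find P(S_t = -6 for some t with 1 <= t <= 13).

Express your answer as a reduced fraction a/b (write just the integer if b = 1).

Answer: 189/2048

Derivation:
Count via complement. Let g(t,s) = #length-t paths at position s with S_1..S_t all ≠ -6.
g(t,s) = g(t-1,s-1) + g(t-1,s+1) for s ≠ -6; g(t,-6) = 0.
t=0: g(0,0)=1
t=1: g(1,-1)=1 g(1,1)=1
t=2: g(2,-2)=1 g(2,0)=2 g(2,2)=1
t=3: g(3,-3)=1 g(3,-1)=3 g(3,1)=3 g(3,3)=1
t=4: g(4,-4)=1 g(4,-2)=4 g(4,0)=6 g(4,2)=4 g(4,4)=1
t=5: g(5,-5)=1 g(5,-3)=5 g(5,-1)=10 g(5,1)=10 g(5,3)=5 g(5,5)=1
t=6: g(6,-4)=6 g(6,-2)=15 g(6,0)=20 g(6,2)=15 g(6,4)=6 g(6,6)=1
t=7: g(7,-5)=6 g(7,-3)=21 g(7,-1)=35 g(7,1)=35 g(7,3)=21 g(7,5)=7 g(7,7)=1
t=8: g(8,-4)=27 g(8,-2)=56 g(8,0)=70 g(8,2)=56 g(8,4)=28 g(8,6)=8 g(8,8)=1
t=9: g(9,-5)=27 g(9,-3)=83 g(9,-1)=126 g(9,1)=126 g(9,3)=84 g(9,5)=36 g(9,7)=9 g(9,9)=1
t=10: g(10,-4)=110 g(10,-2)=209 g(10,0)=252 g(10,2)=210 g(10,4)=120 g(10,6)=45 g(10,8)=10 g(10,10)=1
t=11: g(11,-5)=110 g(11,-3)=319 g(11,-1)=461 g(11,1)=462 g(11,3)=330 g(11,5)=165 g(11,7)=55 g(11,9)=11 g(11,11)=1
t=12: g(12,-4)=429 g(12,-2)=780 g(12,0)=923 g(12,2)=792 g(12,4)=495 g(12,6)=220 g(12,8)=66 g(12,10)=12 g(12,12)=1
t=13: g(13,-5)=429 g(13,-3)=1209 g(13,-1)=1703 g(13,1)=1715 g(13,3)=1287 g(13,5)=715 g(13,7)=286 g(13,9)=78 g(13,11)=13 g(13,13)=1
Paths never hitting -6: Σ_s g(13,s) = 7436
Paths hitting -6: 2^13 - 7436 = 756
P = 756/8192 = 189/2048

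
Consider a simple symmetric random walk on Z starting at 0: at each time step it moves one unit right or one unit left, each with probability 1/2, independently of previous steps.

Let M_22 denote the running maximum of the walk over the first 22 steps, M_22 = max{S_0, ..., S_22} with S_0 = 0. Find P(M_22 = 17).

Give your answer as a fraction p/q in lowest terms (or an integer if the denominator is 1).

Answer: 231/4194304

Derivation:
Let M_22 = max(S_0,...,S_22). Use the reflection principle: for j ≥ 1, #{paths with M_22 ≥ j} = #{S_22 ≥ j} + #{S_22 ≥ j+1}.
By reflection, #{M_22 ≥ 17} = #{S_22 ≥ 17} + #{S_22 ≥ 18} = 254 + 254 = 508.
#{M_22 ≥ 18} = #{S_22 ≥ 18} + #{S_22 ≥ 19} = 254 + 23 = 277.
#{M_22 = 17} = 508 - 277 = 231.
P(M_22 = 17) = 231/4194304 = 231/4194304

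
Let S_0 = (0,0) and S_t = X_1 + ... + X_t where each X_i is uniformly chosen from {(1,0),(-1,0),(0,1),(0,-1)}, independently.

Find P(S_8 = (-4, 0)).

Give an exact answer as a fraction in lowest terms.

Answer: 49/4096

Derivation:
Let h be the number of horizontal steps (so 8-h are vertical). To end at (-4,0) need (h-4)/2 right-steps and ((8-h)+0)/2 up-steps.
Sum over h with 4 ≤ h ≤ 8, h ≡ 0 (mod 2), 8-h ≡ 0 (mod 2):
h=4: C(8,4)·C(4,0)·C(4,2) = 70·1·6 = 420
h=6: C(8,6)·C(6,1)·C(2,1) = 28·6·2 = 336
h=8: C(8,8)·C(8,2)·C(0,0) = 1·28·1 = 28
Total favorable: 784
Total paths: 4^8 = 65536
P = 784/65536 = 49/4096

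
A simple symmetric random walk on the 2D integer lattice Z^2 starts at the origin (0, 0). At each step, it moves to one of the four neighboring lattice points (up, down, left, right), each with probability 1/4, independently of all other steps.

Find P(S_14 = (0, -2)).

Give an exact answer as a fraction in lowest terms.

Answer: 9018009/268435456

Derivation:
Let h be the number of horizontal steps (so 14-h are vertical). To end at (0,-2) need (h+0)/2 right-steps and ((14-h)-2)/2 up-steps.
Sum over h with 0 ≤ h ≤ 12, h ≡ 0 (mod 2), 14-h ≡ 0 (mod 2):
h=0: C(14,0)·C(0,0)·C(14,6) = 1·1·3003 = 3003
h=2: C(14,2)·C(2,1)·C(12,5) = 91·2·792 = 144144
h=4: C(14,4)·C(4,2)·C(10,4) = 1001·6·210 = 1261260
h=6: C(14,6)·C(6,3)·C(8,3) = 3003·20·56 = 3363360
h=8: C(14,8)·C(8,4)·C(6,2) = 3003·70·15 = 3153150
h=10: C(14,10)·C(10,5)·C(4,1) = 1001·252·4 = 1009008
h=12: C(14,12)·C(12,6)·C(2,0) = 91·924·1 = 84084
Total favorable: 9018009
Total paths: 4^14 = 268435456
P = 9018009/268435456 = 9018009/268435456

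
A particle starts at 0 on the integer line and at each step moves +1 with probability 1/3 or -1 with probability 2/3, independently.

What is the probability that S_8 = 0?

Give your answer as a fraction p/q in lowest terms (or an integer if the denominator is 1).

To be at 0 after 8 steps: need exactly 4 steps of +1 and 4 of -1.
Number of such sequences: C(8,4) = 70
Each has probability (1/3)^4 · (2/3)^4 = 16/6561
P = 70 · 16/6561 = 1120/6561

Answer: 1120/6561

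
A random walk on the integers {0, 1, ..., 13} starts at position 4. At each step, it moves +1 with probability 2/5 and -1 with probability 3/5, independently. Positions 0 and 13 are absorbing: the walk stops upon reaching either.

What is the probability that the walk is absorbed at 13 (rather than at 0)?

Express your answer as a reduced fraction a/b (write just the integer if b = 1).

Answer: 33280/1586131

Derivation:
Biased walk: p = 2/5, q = 3/5, r = q/p = 3/2
Gambler's ruin: P(hit 13 before 0 | start at 4) = (1 - r^a)/(1 - r^N)
r^4 = 81/16; r^13 = 1594323/8192
P = (1 - 81/16) / (1 - 1594323/8192) = -65/16 / -1586131/8192 = 33280/1586131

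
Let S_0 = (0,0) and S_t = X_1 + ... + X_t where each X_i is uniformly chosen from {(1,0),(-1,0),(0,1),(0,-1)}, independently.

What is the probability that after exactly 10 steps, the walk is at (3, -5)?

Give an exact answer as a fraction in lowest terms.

Answer: 525/262144

Derivation:
Let h be the number of horizontal steps (so 10-h are vertical). To end at (3,-5) need (h+3)/2 right-steps and ((10-h)-5)/2 up-steps.
Sum over h with 3 ≤ h ≤ 5, h ≡ 1 (mod 2), 10-h ≡ 1 (mod 2):
h=3: C(10,3)·C(3,3)·C(7,1) = 120·1·7 = 840
h=5: C(10,5)·C(5,4)·C(5,0) = 252·5·1 = 1260
Total favorable: 2100
Total paths: 4^10 = 1048576
P = 2100/1048576 = 525/262144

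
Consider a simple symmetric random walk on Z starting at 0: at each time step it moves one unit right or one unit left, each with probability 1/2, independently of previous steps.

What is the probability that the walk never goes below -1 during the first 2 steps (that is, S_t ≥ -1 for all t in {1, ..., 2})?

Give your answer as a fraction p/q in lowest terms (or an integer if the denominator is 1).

Let f(t,s) = #length-t paths at position s with S_1..S_t all ≥ -1.
f(t,s) = f(t-1,s-1) + f(t-1,s+1) for s ≥ -1; f(t,s) = 0 for s < -1.
t=0: f(0,0)=1
t=1: f(1,-1)=1 f(1,1)=1
t=2: f(2,0)=2 f(2,2)=1
Σ_s f(2,s) = 3
P = 3/4 = 3/4

Answer: 3/4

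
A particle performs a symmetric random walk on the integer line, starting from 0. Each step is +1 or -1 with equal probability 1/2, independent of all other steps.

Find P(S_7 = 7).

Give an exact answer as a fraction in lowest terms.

To reach position 7 after 7 steps: need 7 steps of +1 and 0 of -1.
Favorable paths: C(7,7) = 1
Total paths: 2^7 = 128
P = 1/128 = 1/128

Answer: 1/128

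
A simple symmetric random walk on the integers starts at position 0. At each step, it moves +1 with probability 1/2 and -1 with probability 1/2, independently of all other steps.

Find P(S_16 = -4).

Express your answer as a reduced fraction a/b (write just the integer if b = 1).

Answer: 1001/8192

Derivation:
To reach position -4 after 16 steps: need 6 steps of +1 and 10 of -1.
Favorable paths: C(16,6) = 8008
Total paths: 2^16 = 65536
P = 8008/65536 = 1001/8192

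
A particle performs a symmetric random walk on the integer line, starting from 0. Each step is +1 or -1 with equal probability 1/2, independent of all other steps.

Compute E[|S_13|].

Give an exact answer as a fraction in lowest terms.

Answer: 3003/1024

Derivation:
S_13 takes values m ≡ 1 (mod 2) with |m| ≤ 13; P(S_13=m) = C(13,(13+m)/2)/2^13.
Total paths: 2^13 = 8192
Distribution: P(S=-13)=1/8192, P(S=-11)=13/8192, P(S=-9)=78/8192, P(S=-7)=286/8192, P(S=-5)=715/8192, P(S=-3)=1287/8192, P(S=-1)=1716/8192, P(S=1)=1716/8192, P(S=3)=1287/8192, P(S=5)=715/8192, P(S=7)=286/8192, P(S=9)=78/8192, P(S=11)=13/8192, P(S=13)=1/8192
E[|S_13|] = Σ_m |m|·P(S_13=m) = 24024/8192 = 3003/1024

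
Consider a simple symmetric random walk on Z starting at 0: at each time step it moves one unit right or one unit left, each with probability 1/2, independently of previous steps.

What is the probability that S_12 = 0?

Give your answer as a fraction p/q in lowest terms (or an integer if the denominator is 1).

To return to 0 after 12 steps: need exactly 6 steps of +1 and 6 of -1.
Favorable paths: C(12,6) = 924
Total paths: 2^12 = 4096
P = 924/4096 = 231/1024

Answer: 231/1024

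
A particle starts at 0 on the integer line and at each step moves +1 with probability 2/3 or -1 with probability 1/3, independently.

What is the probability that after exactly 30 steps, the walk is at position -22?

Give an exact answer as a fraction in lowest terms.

To reach position -22 after 30 steps: need 4 steps of +1 and 26 steps of -1.
Number of such sequences: C(30,4) = 27405
Each has probability (2/3)^4 · (1/3)^26 = 16/205891132094649
P = 27405 · 16/205891132094649 = 16240/7625597484987

Answer: 16240/7625597484987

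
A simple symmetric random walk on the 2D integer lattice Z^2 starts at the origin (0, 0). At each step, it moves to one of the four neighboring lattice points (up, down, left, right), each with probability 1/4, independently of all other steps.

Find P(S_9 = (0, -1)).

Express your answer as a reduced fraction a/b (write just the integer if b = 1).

Answer: 3969/65536

Derivation:
Let h be the number of horizontal steps (so 9-h are vertical). To end at (0,-1) need (h+0)/2 right-steps and ((9-h)-1)/2 up-steps.
Sum over h with 0 ≤ h ≤ 8, h ≡ 0 (mod 2), 9-h ≡ 1 (mod 2):
h=0: C(9,0)·C(0,0)·C(9,4) = 1·1·126 = 126
h=2: C(9,2)·C(2,1)·C(7,3) = 36·2·35 = 2520
h=4: C(9,4)·C(4,2)·C(5,2) = 126·6·10 = 7560
h=6: C(9,6)·C(6,3)·C(3,1) = 84·20·3 = 5040
h=8: C(9,8)·C(8,4)·C(1,0) = 9·70·1 = 630
Total favorable: 15876
Total paths: 4^9 = 262144
P = 15876/262144 = 3969/65536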